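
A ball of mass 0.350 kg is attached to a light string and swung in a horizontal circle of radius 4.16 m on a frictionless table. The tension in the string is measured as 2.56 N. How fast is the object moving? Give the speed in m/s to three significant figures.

5.52 m/s

T = m v²/r ⇒ v = √(T r / m) = √(2.56 × 4.16 / 0.350) = √30.43 = 5.516 m/s.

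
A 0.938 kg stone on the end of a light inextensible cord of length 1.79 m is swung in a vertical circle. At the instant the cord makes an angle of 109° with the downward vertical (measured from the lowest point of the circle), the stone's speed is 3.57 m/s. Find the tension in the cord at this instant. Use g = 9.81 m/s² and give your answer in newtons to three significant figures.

Take the radial direction toward the centre of the circle as positive. The component of the weight along the string toward the centre is −mg cos φ (φ measured from the bottom), so Newton's second law along the string gives T − mg cos φ = m v²/r.
cos 109° = -0.3256, so T = m(v²/r + g cos φ) = 0.938 × ((3.57)²/1.79 + 9.81 × -0.3256) = 0.938 × (7.120 + (-3.194)) = 0.938 × 3.926 = 3.683 N.

3.68 N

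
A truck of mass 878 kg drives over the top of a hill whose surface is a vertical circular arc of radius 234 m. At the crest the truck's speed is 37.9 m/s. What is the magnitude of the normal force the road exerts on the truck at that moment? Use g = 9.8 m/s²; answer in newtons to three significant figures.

At the crest the centripetal acceleration points downward (toward the centre of the arc), so mg − N = mv²/r.
N = m(g − v²/r) = 878 × (9.8 − (37.9)²/234) = 878 × (9.8 − 6.139) = 878 × 3.661 = 3215 N.

3210 N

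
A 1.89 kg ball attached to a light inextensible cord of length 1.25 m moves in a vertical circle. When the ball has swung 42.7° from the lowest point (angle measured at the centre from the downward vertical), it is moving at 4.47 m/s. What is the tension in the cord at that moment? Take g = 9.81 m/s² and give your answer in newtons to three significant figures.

Take the radial direction toward the centre of the circle as positive. The component of the weight along the string toward the centre is −mg cos φ (φ measured from the bottom), so Newton's second law along the string gives T − mg cos φ = m v²/r.
cos 42.7° = 0.7349, so T = m(v²/r + g cos φ) = 1.89 × ((4.47)²/1.25 + 9.81 × 0.7349) = 1.89 × (15.98 + (7.210)) = 1.89 × 23.19 = 43.84 N.

43.8 N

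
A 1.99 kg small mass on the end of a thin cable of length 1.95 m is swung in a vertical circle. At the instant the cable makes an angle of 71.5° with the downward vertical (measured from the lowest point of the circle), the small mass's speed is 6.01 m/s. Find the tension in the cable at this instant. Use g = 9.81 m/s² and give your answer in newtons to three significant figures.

Take the radial direction toward the centre of the circle as positive. The component of the weight along the string toward the centre is −mg cos φ (φ measured from the bottom), so Newton's second law along the string gives T − mg cos φ = m v²/r.
cos 71.5° = 0.3173, so T = m(v²/r + g cos φ) = 1.99 × ((6.01)²/1.95 + 9.81 × 0.3173) = 1.99 × (18.52 + (3.113)) = 1.99 × 21.64 = 43.06 N.

43.1 N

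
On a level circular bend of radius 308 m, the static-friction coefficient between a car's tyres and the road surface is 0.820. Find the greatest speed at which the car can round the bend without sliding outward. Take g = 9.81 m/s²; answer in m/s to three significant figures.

On a flat curve, static friction is the only horizontal force, so it must supply the full centripetal force: μ_s m g = m v²/r.
Mass cancels: v_max = √(μ_s g r) = √(0.820 × 9.81 × 308) = √2478 = 49.78 m/s.

49.8 m/s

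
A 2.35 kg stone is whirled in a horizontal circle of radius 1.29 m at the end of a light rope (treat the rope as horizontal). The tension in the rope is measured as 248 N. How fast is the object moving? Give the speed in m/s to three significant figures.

T = m v²/r ⇒ v = √(T r / m) = √(248 × 1.29 / 2.35) = √136.1 = 11.67 m/s.

11.7 m/s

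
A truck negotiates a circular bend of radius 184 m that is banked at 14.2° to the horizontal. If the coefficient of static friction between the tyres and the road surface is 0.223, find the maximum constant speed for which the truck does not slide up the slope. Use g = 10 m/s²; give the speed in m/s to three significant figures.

30.5 m/s

At the maximum speed, friction acts down the slope at its limiting value f = μN. Radially (horizontal, toward centre): N sinθ + μN cosθ = mv²/r. Vertically: N cosθ − μN sinθ = mg.
Dividing: v² = r g (sinθ + μcosθ)/(cosθ − μsinθ).
sinθ + μcosθ = 0.2453 + 0.223×0.9694 = 0.4615; cosθ − μsinθ = 0.9694 − 0.223×0.2453 = 0.9147.
v² = 184 × 10.0 × 0.4615/0.9147 = 928.3 m²/s², so v = 30.47 m/s.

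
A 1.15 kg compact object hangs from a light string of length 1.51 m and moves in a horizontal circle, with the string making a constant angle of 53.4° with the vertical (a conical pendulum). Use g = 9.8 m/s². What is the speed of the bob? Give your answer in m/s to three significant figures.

The radius of the circle is r = L sinθ = 1.51 × sin 53.4° = 1.212 m.
Horizontally T sinθ = mv²/r and vertically T cosθ = mg, so tanθ = v²/(rg).
v = √(r g tanθ) = √(1.212 × 9.8 × 1.347) = √16.00 = 4.000 m/s.

4.00 m/s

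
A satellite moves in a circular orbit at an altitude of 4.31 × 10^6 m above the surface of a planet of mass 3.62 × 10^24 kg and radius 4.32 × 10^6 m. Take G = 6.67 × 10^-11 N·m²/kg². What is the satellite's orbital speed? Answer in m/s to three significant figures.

Orbital radius r = R + h = 4.32 × 10^6 + 4.31 × 10^6 = 8.630 × 10^6 m.
Gravity supplies the centripetal force: G M m / r² = m v² / r, so v = √(GM/r).
v = √(6.67 × 10^-11 × 3.62 × 10^24 / 8.630 × 10^6) = √(2.798 × 10^7) = 5289 m/s.

5290 m/s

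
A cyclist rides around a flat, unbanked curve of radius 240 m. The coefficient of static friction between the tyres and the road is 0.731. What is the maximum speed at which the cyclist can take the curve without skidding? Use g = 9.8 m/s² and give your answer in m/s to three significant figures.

The only inward force on a level bend is static friction, so at the limit f_s = μ_s N = μ_s m g = m v²/r.
Mass cancels: v_max = √(μ_s g r) = √(0.731 × 9.8 × 240) = √1719 = 41.46 m/s.

41.5 m/s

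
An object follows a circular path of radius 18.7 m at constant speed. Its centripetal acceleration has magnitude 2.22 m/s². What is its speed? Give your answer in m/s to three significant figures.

a_c = v²/r ⇒ v = √(a_c · r) = √(2.22 × 18.7) = √41.51 = 6.443 m/s.

6.44 m/s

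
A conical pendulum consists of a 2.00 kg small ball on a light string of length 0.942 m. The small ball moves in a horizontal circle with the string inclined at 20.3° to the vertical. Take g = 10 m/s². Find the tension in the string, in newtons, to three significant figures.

21.3 N

Vertically the bob has no acceleration, so T cosθ = mg.
T = mg/cosθ = 2.00 × 10.0 / cos 20.3° = 20.00/0.9379 = 21.32 N.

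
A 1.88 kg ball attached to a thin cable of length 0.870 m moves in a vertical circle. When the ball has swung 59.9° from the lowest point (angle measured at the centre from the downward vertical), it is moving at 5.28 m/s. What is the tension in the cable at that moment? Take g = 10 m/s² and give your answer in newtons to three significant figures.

Take the radial direction toward the centre of the circle as positive. The component of the weight along the string toward the centre is −mg cos φ (φ measured from the bottom), so Newton's second law along the string gives T − mg cos φ = m v²/r.
cos 59.9° = 0.5015, so T = m(v²/r + g cos φ) = 1.88 × ((5.28)²/0.870 + 10.0 × 0.5015) = 1.88 × (32.04 + (5.015)) = 1.88 × 37.06 = 69.67 N.

69.7 N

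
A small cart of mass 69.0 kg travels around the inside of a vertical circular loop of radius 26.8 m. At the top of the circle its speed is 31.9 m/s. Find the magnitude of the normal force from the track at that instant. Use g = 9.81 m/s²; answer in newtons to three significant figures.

1940 N

At the top, both N and the weight mg point inward (toward the centre), so N + mg = mv²/r.
N = m(v²/r − g) = 69.0 × ((31.9)²/26.8 − 9.81) = 69.0 × (37.97 − 9.81) = 69.0 × 28.16 = 1943 N.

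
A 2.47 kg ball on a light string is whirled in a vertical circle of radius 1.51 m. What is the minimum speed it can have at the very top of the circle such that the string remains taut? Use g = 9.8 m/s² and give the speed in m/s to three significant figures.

At the highest point the centre is directly below, so both the weight and T act inward: T + mg = mv²/r.
At minimum speed T → 0, so mg = mv_min²/r ⇒ v_min = √(g r) = √(9.8 × 1.51) = 3.847 m/s.

3.85 m/s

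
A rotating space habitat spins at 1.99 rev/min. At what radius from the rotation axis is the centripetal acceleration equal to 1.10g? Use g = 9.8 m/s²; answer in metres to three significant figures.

ω = 1.99 rev/min × 2π/60 = 0.2084 rad/s.
a_c = ω²r = 1.10g ⇒ r = 1.10 × 9.8 / (0.2084)² = 10.78/0.04343 = 248.2 m.

248 m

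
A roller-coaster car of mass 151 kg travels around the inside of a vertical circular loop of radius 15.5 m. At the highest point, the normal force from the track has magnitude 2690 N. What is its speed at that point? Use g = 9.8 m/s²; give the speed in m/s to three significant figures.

At the top, N + mg = mv²/r, so v = √(r(N/m + g)) = √(15.5 × (2690/151 + 9.8)) = √(15.5 × 27.61) = √428.0 = 20.69 m/s.

20.7 m/s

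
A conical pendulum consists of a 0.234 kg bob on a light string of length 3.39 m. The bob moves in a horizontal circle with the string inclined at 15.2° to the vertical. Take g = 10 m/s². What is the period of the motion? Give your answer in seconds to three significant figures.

3.59 s

r = L sinθ = 0.8888 m. From T sinθ = mω²r and T cosθ = mg: tanθ = ω²r/g, so ω² = g tanθ / r = g/(L cosθ).
ω = √(g/(L cosθ)) = √(10.0/(3.39 × 0.9650)) = √3.057 = 1.748 rad/s.
Period = 2π/ω = 3.594 s.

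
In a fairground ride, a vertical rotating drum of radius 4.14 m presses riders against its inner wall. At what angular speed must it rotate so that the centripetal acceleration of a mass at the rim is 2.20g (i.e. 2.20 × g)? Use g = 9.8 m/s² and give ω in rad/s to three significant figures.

2.28 rad/s

Centripetal acceleration a_c = ω²r. Setting ω²r = 2.20g:
ω = √(2.20g / r) = √(2.20 × 9.8 / 4.14) = √5.208 = 2.282 rad/s.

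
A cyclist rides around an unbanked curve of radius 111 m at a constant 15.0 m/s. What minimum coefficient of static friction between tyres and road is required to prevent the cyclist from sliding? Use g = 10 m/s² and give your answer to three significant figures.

Friction provides the centripetal force: μ_s m g = m v²/r, so μ_s = v²/(g r) = (15.00)²/(10.0 × 111) = 225.0/1110 = 0.2027.

0.203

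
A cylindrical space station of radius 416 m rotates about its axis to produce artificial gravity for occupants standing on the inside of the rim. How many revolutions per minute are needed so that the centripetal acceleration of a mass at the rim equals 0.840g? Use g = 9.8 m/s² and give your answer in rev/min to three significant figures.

1.34 rev/min

Require ω²r = 0.840g, so ω = √(0.840 × 9.8/416) = 0.1407 rad/s.
In rev/min: ω × 60/(2π) = 0.1407 × 60/(2π) = 1.343 rev/min.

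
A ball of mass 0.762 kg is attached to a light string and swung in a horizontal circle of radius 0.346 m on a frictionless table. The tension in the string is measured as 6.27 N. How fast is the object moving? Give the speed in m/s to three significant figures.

1.69 m/s

T = m v²/r ⇒ v = √(T r / m) = √(6.27 × 0.346 / 0.762) = √2.847 = 1.687 m/s.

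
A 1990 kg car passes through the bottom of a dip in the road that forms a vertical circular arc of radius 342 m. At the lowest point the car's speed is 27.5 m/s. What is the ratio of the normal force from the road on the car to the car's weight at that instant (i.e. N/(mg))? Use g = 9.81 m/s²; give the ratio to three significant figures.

1.23

At the bottom, N − mg = mv²/r, so N = m(v²/r + g) and N/(mg) = v²/(rg) + 1 = (27.5)²/(342 × 9.81) + 1 = 0.2254 + 1 = 1.225.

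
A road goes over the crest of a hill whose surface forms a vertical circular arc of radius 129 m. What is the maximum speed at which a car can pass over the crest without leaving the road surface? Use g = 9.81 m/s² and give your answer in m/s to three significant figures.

35.6 m/s

At the crest the centre of the circle is below the car, so the net downward (centripetal) force is mg − N = mv²/r.
The car leaves the road when N → 0, giving v_max = √(g r) = √(9.81 × 129) = 35.57 m/s.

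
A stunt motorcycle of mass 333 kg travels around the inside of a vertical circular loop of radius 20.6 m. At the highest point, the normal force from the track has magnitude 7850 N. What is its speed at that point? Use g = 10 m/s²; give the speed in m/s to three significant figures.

At the top, N + mg = mv²/r, so v = √(r(N/m + g)) = √(20.6 × (7850/333 + 10.0)) = √(20.6 × 33.57) = √691.6 = 26.30 m/s.

26.3 m/s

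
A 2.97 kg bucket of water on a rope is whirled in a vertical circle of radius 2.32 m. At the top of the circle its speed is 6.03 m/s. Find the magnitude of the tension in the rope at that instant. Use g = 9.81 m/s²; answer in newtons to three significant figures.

17.4 N

At the top, both T and the weight mg point inward (toward the centre), so T + mg = mv²/r.
T = m(v²/r − g) = 2.97 × ((6.03)²/2.32 − 9.81) = 2.97 × (15.67 − 9.81) = 2.97 × 5.863 = 17.41 N.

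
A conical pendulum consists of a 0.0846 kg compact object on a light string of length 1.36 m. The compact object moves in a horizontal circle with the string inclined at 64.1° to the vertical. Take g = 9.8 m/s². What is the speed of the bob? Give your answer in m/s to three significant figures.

The radius of the circle is r = L sinθ = 1.36 × sin 64.1° = 1.223 m.
Horizontally T sinθ = mv²/r and vertically T cosθ = mg, so tanθ = v²/(rg).
v = √(r g tanθ) = √(1.223 × 9.8 × 2.059) = √24.69 = 4.969 m/s.

4.97 m/s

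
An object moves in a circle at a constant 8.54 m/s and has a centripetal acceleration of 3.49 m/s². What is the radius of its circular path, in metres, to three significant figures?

a_c = v²/r ⇒ r = v²/a_c = (8.54)²/3.49 = 72.93/3.49 = 20.90 m.

20.9 m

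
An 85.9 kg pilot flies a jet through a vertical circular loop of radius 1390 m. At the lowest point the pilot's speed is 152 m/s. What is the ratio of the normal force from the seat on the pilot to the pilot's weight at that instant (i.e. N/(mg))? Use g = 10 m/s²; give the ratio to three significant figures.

2.66

At the bottom, N − mg = mv²/r, so N = m(v²/r + g) and N/(mg) = v²/(rg) + 1 = (152)²/(1390 × 10.0) + 1 = 1.662 + 1 = 2.662.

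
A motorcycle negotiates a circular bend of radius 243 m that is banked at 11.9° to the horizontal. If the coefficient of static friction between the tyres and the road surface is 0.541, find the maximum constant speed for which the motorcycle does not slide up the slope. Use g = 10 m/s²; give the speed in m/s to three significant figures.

45.4 m/s

At the maximum speed, friction acts down the slope at its limiting value f = μN. Radially (horizontal, toward centre): N sinθ + μN cosθ = mv²/r. Vertically: N cosθ − μN sinθ = mg.
Dividing: v² = r g (sinθ + μcosθ)/(cosθ − μsinθ).
sinθ + μcosθ = 0.2062 + 0.541×0.9785 = 0.7356; cosθ − μsinθ = 0.9785 − 0.541×0.2062 = 0.8670.
v² = 243 × 10.0 × 0.7356/0.8670 = 2062 m²/s², so v = 45.41 m/s.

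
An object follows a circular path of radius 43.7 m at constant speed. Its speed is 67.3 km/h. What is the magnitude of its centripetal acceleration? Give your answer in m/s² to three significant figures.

v = 67.3 km/h = 67.3/3.6 = 18.69 m/s.
a_c = v²/r = (18.69)²/43.7 = 349.5/43.7 = 7.997 m/s².

8.00 m/s²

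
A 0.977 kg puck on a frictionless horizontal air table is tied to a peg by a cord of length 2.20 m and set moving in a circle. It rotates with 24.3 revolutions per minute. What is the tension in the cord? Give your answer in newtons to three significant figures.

13.9 N

ω = 24.3 rev/min × 2π/60 = 2.545 rad/s, so v = ωr = 2.545 × 2.20 = 5.598 m/s.
The tension is the only horizontal force, so it supplies the full centripetal force: T = m v²/r = 0.977 × (5.598)²/2.20 = 0.977 × 31.34/2.20 = 13.92 N.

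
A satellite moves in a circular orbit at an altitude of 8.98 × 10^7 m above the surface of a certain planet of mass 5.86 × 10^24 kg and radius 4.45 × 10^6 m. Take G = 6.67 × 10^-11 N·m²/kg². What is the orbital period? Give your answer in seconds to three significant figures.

291000 s

r = R + h = 4.45 × 10^6 + 8.98 × 10^7 = 9.425 × 10^7 m. Gravity provides the centripetal force: G M m / r² = m v² / r ⇒ v = √(GM/r) = 2036 m/s.
T = 2πr/v = 2π × 9.425 × 10^7 / 2036 = 290800 s.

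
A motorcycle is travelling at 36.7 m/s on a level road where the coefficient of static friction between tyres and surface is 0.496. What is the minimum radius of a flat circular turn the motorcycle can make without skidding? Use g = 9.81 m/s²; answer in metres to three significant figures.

277 m

At the limit, μ_s m g = m v²/r, so r_min = v²/(μ_s g) = (36.7)²/(0.496 × 9.81) = 1347/4.866 = 276.8 m.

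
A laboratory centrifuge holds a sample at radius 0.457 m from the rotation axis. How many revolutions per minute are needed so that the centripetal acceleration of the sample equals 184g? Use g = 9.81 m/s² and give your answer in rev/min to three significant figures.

600 rev/min

Require ω²r = 184g, so ω = √(184 × 9.81/0.457) = 62.85 rad/s.
In rev/min: ω × 60/(2π) = 62.85 × 60/(2π) = 600.1 rev/min.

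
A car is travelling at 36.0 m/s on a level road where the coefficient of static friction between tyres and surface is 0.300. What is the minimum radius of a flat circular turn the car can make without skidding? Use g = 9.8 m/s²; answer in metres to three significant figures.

441 m

At the limit, μ_s m g = m v²/r, so r_min = v²/(μ_s g) = (36.0)²/(0.300 × 9.8) = 1296/2.940 = 440.8 m.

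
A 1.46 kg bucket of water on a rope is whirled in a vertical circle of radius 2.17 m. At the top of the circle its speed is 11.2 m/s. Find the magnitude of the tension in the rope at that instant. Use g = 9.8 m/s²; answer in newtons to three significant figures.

At the top, both T and the weight mg point inward (toward the centre), so T + mg = mv²/r.
T = m(v²/r − g) = 1.46 × ((11.2)²/2.17 − 9.8) = 1.46 × (57.81 − 9.8) = 1.46 × 48.01 = 70.09 N.

70.1 N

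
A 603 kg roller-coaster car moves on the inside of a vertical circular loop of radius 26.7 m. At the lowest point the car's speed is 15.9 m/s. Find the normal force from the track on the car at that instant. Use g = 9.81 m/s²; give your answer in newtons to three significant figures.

11600 N

At the lowest point, N points up (toward the centre) and the weight mg points down (away from the centre), so the net inward force is N − mg = mv²/r.
N = m(v²/r + g) = 603 × ((15.9)²/26.7 + 9.81) = 603 × (9.469 + 9.81) = 603 × 19.28 = 11620 N.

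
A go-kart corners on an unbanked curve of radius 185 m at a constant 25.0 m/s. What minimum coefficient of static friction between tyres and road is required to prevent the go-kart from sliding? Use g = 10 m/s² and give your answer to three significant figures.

0.338

Friction provides the centripetal force: μ_s m g = m v²/r, so μ_s = v²/(g r) = (25.00)²/(10.0 × 185) = 625.0/1850 = 0.3378.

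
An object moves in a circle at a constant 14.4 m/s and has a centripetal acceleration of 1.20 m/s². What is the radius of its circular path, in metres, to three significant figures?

a_c = v²/r ⇒ r = v²/a_c = (14.4)²/1.20 = 207.4/1.20 = 172.8 m.

173 m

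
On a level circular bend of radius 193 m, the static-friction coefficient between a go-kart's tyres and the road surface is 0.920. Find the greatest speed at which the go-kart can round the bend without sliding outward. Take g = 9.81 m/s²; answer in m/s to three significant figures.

Friction provides the centripetal force on a flat curve. At maximum speed it is at its limiting value: μ_s m g = m v²/r.
Mass cancels: v_max = √(μ_s g r) = √(0.920 × 9.81 × 193) = √1742 = 41.74 m/s.

41.7 m/s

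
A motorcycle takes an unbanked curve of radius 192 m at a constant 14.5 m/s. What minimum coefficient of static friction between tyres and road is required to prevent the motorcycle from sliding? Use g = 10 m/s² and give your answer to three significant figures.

Friction provides the centripetal force: μ_s m g = m v²/r, so μ_s = v²/(g r) = (14.50)²/(10.0 × 192) = 210.2/1920 = 0.1095.

0.110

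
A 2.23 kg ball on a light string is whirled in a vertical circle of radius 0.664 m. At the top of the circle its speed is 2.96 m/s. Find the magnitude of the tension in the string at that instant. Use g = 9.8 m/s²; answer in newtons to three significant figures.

At the top, both T and the weight mg point inward (toward the centre), so T + mg = mv²/r.
T = m(v²/r − g) = 2.23 × ((2.96)²/0.664 − 9.8) = 2.23 × (13.20 − 9.8) = 2.23 × 3.395 = 7.571 N.

7.57 N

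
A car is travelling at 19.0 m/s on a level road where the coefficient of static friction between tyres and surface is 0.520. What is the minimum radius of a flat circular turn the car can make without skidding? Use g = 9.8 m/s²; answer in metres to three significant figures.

70.8 m

At the limit, μ_s m g = m v²/r, so r_min = v²/(μ_s g) = (19.0)²/(0.520 × 9.8) = 361.0/5.096 = 70.84 m.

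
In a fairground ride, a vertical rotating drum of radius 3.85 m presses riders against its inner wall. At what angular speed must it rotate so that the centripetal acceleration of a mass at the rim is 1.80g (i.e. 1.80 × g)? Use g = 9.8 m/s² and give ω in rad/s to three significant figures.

2.14 rad/s

Centripetal acceleration a_c = ω²r. Setting ω²r = 1.80g:
ω = √(1.80g / r) = √(1.80 × 9.8 / 3.85) = √4.582 = 2.141 rad/s.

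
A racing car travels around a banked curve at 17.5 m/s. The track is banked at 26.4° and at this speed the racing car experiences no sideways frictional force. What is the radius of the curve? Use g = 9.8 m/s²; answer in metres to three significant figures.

63.0 m

Frictionless banking: tanθ = v²/(rg), so r = v²/(g tanθ).
r = (17.5)²/(9.8 × tan 26.4°) = 306.2/(9.8 × 0.4964) = 306.2/4.865 = 62.95 m.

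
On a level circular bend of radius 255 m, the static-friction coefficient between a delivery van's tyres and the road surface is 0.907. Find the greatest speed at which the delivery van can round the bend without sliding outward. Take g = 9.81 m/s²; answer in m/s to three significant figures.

Friction provides the centripetal force on a flat curve. At maximum speed it is at its limiting value: μ_s m g = m v²/r.
Mass cancels: v_max = √(μ_s g r) = √(0.907 × 9.81 × 255) = √2269 = 47.63 m/s.

47.6 m/s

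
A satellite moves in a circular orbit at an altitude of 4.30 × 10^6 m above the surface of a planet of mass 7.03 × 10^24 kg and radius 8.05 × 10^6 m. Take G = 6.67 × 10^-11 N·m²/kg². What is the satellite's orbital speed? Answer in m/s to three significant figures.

Orbital radius r = R + h = 8.05 × 10^6 + 4.30 × 10^6 = 1.235 × 10^7 m.
Gravity supplies the centripetal force: G M m / r² = m v² / r, so v = √(GM/r).
v = √(6.67 × 10^-11 × 7.03 × 10^24 / 1.235 × 10^7) = √(3.797 × 10^7) = 6162 m/s.

6160 m/s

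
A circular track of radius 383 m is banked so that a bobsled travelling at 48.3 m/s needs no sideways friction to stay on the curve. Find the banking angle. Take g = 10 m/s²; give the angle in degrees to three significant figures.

31.3°

With no friction, the horizontal component of the normal force provides the centripetal force: N sinθ = mv²/r, while N cosθ = mg vertically.
Dividing: tanθ = v²/(r g) = (48.3)²/(383 × 10.0) = 2333/3830 = 0.6091.
θ = arctan(0.6091) = 31.35°.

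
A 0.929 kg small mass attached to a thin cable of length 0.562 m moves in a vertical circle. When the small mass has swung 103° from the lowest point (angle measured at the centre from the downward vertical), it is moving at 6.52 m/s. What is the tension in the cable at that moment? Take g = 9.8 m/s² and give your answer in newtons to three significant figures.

68.2 N

Take the radial direction toward the centre of the circle as positive. The component of the weight along the string toward the centre is −mg cos φ (φ measured from the bottom), so Newton's second law along the string gives T − mg cos φ = m v²/r.
cos 103° = -0.2250, so T = m(v²/r + g cos φ) = 0.929 × ((6.52)²/0.562 + 9.8 × -0.2250) = 0.929 × (75.64 + (-2.205)) = 0.929 × 73.44 = 68.22 N.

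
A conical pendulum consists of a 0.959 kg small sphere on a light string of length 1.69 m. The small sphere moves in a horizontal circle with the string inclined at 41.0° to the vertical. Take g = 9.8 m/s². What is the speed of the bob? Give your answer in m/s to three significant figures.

3.07 m/s

The radius of the circle is r = L sinθ = 1.69 × sin 41.0° = 1.109 m.
Horizontally T sinθ = mv²/r and vertically T cosθ = mg, so tanθ = v²/(rg).
v = √(r g tanθ) = √(1.109 × 9.8 × 0.8693) = √9.445 = 3.073 m/s.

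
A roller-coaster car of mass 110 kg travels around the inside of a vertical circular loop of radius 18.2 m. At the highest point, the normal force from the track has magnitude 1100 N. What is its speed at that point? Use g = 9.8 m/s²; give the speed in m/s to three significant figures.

At the top, N + mg = mv²/r, so v = √(r(N/m + g)) = √(18.2 × (1100/110 + 9.8)) = √(18.2 × 19.80) = √360.4 = 18.98 m/s.

19.0 m/s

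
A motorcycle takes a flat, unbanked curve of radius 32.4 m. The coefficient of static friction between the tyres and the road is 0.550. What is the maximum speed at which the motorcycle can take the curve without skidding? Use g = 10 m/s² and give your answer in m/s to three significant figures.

13.3 m/s

On a flat curve, static friction is the only horizontal force, so it must supply the full centripetal force: μ_s m g = m v²/r.
Mass cancels: v_max = √(μ_s g r) = √(0.550 × 10.0 × 32.4) = √178.2 = 13.35 m/s.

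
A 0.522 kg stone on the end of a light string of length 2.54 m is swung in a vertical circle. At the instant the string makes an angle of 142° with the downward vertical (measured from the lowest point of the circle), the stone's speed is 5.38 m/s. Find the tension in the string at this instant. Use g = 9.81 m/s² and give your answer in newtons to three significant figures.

1.91 N

Take the radial direction toward the centre of the circle as positive. The component of the weight along the string toward the centre is −mg cos φ (φ measured from the bottom), so Newton's second law along the string gives T − mg cos φ = m v²/r.
cos 142° = -0.7880, so T = m(v²/r + g cos φ) = 0.522 × ((5.38)²/2.54 + 9.81 × -0.7880) = 0.522 × (11.40 + (-7.730)) = 0.522 × 3.665 = 1.913 N.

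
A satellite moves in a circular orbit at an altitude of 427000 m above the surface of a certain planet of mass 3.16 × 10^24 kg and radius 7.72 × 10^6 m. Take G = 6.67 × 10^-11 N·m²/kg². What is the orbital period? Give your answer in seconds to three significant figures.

10100 s

r = R + h = 7.72 × 10^6 + 427000 = 8.147 × 10^6 m. Gravity provides the centripetal force: G M m / r² = m v² / r ⇒ v = √(GM/r) = 5086 m/s.
T = 2πr/v = 2π × 8.147 × 10^6 / 5086 = 10060 s.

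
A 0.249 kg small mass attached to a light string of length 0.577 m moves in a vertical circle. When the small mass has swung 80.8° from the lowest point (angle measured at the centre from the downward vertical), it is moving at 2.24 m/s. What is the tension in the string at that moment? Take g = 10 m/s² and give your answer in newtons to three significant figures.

Take the radial direction toward the centre of the circle as positive. The component of the weight along the string toward the centre is −mg cos φ (φ measured from the bottom), so Newton's second law along the string gives T − mg cos φ = m v²/r.
cos 80.8° = 0.1599, so T = m(v²/r + g cos φ) = 0.249 × ((2.24)²/0.577 + 10.0 × 0.1599) = 0.249 × (8.696 + (1.599)) = 0.249 × 10.29 = 2.563 N.

2.56 N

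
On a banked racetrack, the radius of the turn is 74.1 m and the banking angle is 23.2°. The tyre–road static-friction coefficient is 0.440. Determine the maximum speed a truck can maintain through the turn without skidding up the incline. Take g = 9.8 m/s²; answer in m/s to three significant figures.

At the maximum speed, friction acts down the slope at its limiting value f = μN. Radially (horizontal, toward centre): N sinθ + μN cosθ = mv²/r. Vertically: N cosθ − μN sinθ = mg.
Dividing: v² = r g (sinθ + μcosθ)/(cosθ − μsinθ).
sinθ + μcosθ = 0.3939 + 0.440×0.9191 = 0.7984; cosθ − μsinθ = 0.9191 − 0.440×0.3939 = 0.7458.
v² = 74.1 × 9.8 × 0.7984/0.7458 = 777.4 m²/s², so v = 27.88 m/s.

27.9 m/s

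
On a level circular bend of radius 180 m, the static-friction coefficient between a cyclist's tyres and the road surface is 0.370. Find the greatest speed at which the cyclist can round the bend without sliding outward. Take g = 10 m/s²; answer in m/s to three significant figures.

25.8 m/s

The only inward force on a level bend is static friction, so at the limit f_s = μ_s N = μ_s m g = m v²/r.
Mass cancels: v_max = √(μ_s g r) = √(0.370 × 10.0 × 180) = √666.0 = 25.81 m/s.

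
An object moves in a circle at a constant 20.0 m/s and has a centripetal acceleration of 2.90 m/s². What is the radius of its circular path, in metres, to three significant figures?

138 m

a_c = v²/r ⇒ r = v²/a_c = (20.0)²/2.90 = 400.0/2.90 = 137.9 m.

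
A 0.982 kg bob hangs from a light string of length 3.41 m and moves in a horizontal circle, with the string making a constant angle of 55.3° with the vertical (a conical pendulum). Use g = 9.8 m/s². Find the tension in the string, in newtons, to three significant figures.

Vertically the bob has no acceleration, so T cosθ = mg.
T = mg/cosθ = 0.982 × 9.8 / cos 55.3° = 9.624/0.5693 = 16.90 N.

16.9 N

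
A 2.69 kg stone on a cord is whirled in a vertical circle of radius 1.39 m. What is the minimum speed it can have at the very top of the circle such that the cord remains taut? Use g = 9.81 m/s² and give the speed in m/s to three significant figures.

3.69 m/s

At the top, both weight mg and T point toward the centre: T + mg = mv²/r.
At minimum speed T → 0, so mg = mv_min²/r ⇒ v_min = √(g r) = √(9.81 × 1.39) = 3.693 m/s.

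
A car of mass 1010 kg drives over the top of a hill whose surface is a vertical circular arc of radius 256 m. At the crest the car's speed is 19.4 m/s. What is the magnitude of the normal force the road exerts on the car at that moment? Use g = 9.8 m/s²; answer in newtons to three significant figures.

8410 N

At the crest the centripetal acceleration points downward (toward the centre of the arc), so mg − N = mv²/r.
N = m(g − v²/r) = 1010 × (9.8 − (19.4)²/256) = 1010 × (9.8 − 1.470) = 1010 × 8.330 = 8413 N.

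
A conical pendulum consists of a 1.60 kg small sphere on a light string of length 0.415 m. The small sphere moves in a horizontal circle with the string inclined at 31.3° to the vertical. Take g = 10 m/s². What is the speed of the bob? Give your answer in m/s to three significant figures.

The radius of the circle is r = L sinθ = 0.415 × sin 31.3° = 0.2156 m.
Horizontally T sinθ = mv²/r and vertically T cosθ = mg, so tanθ = v²/(rg).
v = √(r g tanθ) = √(0.2156 × 10.0 × 0.6080) = √1.311 = 1.145 m/s.

1.14 m/s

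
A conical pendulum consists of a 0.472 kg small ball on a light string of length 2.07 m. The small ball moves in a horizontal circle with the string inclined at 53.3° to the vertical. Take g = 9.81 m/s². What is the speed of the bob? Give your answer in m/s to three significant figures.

The radius of the circle is r = L sinθ = 2.07 × sin 53.3° = 1.660 m.
Horizontally T sinθ = mv²/r and vertically T cosθ = mg, so tanθ = v²/(rg).
v = √(r g tanθ) = √(1.660 × 9.81 × 1.342) = √21.84 = 4.674 m/s.

4.67 m/s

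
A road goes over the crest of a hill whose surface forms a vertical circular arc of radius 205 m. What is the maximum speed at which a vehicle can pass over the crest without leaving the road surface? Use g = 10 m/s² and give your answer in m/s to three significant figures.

45.3 m/s

At the crest the centre of the circle is below the vehicle, so the net downward (centripetal) force is mg − N = mv²/r.
The vehicle leaves the road when N → 0, giving v_max = √(g r) = √(10.0 × 205) = 45.28 m/s.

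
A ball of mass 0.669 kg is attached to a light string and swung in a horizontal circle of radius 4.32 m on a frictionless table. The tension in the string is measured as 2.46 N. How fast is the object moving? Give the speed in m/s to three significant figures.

3.99 m/s

T = m v²/r ⇒ v = √(T r / m) = √(2.46 × 4.32 / 0.669) = √15.89 = 3.986 m/s.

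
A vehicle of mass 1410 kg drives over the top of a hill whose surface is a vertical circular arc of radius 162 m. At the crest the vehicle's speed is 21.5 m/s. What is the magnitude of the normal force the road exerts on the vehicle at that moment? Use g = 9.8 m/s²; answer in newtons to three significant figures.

At the crest the centripetal acceleration points downward (toward the centre of the arc), so mg − N = mv²/r.
N = m(g − v²/r) = 1410 × (9.8 − (21.5)²/162) = 1410 × (9.8 − 2.853) = 1410 × 6.947 = 9795 N.

9790 N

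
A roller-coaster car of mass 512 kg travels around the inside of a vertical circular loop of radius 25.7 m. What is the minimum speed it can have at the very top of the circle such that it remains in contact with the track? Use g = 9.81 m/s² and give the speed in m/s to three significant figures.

15.9 m/s

At the highest point the centre is directly below, so both the weight and N act inward: N + mg = mv²/r.
At minimum speed N → 0, so mg = mv_min²/r ⇒ v_min = √(g r) = √(9.81 × 25.7) = 15.88 m/s.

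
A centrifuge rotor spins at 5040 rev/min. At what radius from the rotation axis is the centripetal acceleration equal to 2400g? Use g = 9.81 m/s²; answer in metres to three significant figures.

0.0845 m

ω = 5040 rev/min × 2π/60 = 527.8 rad/s.
a_c = ω²r = 2400g ⇒ r = 2400 × 9.81 / (527.8)² = 23540/278600 = 0.08452 m.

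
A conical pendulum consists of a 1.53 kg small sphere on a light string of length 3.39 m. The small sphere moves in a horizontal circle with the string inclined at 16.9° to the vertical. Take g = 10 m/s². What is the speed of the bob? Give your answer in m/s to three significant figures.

The radius of the circle is r = L sinθ = 3.39 × sin 16.9° = 0.9855 m.
Horizontally T sinθ = mv²/r and vertically T cosθ = mg, so tanθ = v²/(rg).
v = √(r g tanθ) = √(0.9855 × 10.0 × 0.3038) = √2.994 = 1.730 m/s.

1.73 m/s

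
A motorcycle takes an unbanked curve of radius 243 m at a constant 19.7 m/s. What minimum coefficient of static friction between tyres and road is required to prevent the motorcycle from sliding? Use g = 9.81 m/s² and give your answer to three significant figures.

Friction provides the centripetal force: μ_s m g = m v²/r, so μ_s = v²/(g r) = (19.70)²/(9.81 × 243) = 388.1/2384 = 0.1628.

0.163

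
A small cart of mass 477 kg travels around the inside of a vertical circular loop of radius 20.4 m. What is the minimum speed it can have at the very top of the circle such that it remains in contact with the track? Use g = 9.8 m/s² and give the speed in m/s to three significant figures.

14.1 m/s

At the highest point the centre is directly below, so both the weight and N act inward: N + mg = mv²/r.
At minimum speed N → 0, so mg = mv_min²/r ⇒ v_min = √(g r) = √(9.8 × 20.4) = 14.14 m/s.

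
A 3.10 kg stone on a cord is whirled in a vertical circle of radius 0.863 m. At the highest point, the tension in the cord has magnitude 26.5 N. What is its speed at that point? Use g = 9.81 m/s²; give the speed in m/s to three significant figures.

3.98 m/s

At the top, T + mg = mv²/r, so v = √(r(T/m + g)) = √(0.863 × (26.5/3.10 + 9.81)) = √(0.863 × 18.36) = √15.84 = 3.980 m/s.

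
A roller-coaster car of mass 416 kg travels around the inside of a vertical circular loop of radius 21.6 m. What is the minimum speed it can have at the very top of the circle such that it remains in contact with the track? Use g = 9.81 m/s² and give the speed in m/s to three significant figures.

14.6 m/s

At the highest point the centre is directly below, so both the weight and N act inward: N + mg = mv²/r.
At minimum speed N → 0, so mg = mv_min²/r ⇒ v_min = √(g r) = √(9.81 × 21.6) = 14.56 m/s.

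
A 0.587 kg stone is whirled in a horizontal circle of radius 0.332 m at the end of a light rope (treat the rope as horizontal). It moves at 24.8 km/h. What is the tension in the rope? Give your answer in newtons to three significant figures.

83.9 N

v = 24.8 km/h = 24.8/3.6 = 6.889 m/s.
The tension is the only horizontal force, so it supplies the full centripetal force: T = m v²/r = 0.587 × (6.889)²/0.332 = 0.587 × 47.46/0.332 = 83.91 N.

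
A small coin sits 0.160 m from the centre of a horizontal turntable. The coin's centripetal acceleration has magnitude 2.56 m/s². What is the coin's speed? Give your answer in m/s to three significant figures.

0.640 m/s

a_c = v²/r ⇒ v = √(a_c · r) = √(2.56 × 0.160) = √0.4096 = 0.6400 m/s.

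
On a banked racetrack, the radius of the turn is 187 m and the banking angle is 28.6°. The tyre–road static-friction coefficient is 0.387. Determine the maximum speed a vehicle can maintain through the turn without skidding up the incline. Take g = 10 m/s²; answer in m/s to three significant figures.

47.0 m/s

At the maximum speed, friction acts down the slope at its limiting value f = μN. Radially (horizontal, toward centre): N sinθ + μN cosθ = mv²/r. Vertically: N cosθ − μN sinθ = mg.
Dividing: v² = r g (sinθ + μcosθ)/(cosθ − μsinθ).
sinθ + μcosθ = 0.4787 + 0.387×0.8780 = 0.8185; cosθ − μsinθ = 0.8780 − 0.387×0.4787 = 0.6927.
v² = 187 × 10.0 × 0.8185/0.6927 = 2209 m²/s², so v = 47.00 m/s.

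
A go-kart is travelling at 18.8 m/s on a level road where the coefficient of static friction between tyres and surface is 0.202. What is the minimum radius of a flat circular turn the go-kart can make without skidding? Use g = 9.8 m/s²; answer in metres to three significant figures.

At the limit, μ_s m g = m v²/r, so r_min = v²/(μ_s g) = (18.8)²/(0.202 × 9.8) = 353.4/1.980 = 178.5 m.

179 m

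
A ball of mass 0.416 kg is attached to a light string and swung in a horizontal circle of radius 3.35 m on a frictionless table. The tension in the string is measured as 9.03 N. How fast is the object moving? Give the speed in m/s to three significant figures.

8.53 m/s

T = m v²/r ⇒ v = √(T r / m) = √(9.03 × 3.35 / 0.416) = √72.72 = 8.527 m/s.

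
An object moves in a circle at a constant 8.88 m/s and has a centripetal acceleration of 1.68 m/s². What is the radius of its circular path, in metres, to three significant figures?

a_c = v²/r ⇒ r = v²/a_c = (8.88)²/1.68 = 78.85/1.68 = 46.94 m.

46.9 m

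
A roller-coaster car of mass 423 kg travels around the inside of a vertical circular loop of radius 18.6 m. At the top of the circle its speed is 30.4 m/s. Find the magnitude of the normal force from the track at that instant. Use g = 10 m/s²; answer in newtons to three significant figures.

At the top, both N and the weight mg point inward (toward the centre), so N + mg = mv²/r.
N = m(v²/r − g) = 423 × ((30.4)²/18.6 − 10.0) = 423 × (49.69 − 10.0) = 423 × 39.69 = 16790 N.

16800 N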